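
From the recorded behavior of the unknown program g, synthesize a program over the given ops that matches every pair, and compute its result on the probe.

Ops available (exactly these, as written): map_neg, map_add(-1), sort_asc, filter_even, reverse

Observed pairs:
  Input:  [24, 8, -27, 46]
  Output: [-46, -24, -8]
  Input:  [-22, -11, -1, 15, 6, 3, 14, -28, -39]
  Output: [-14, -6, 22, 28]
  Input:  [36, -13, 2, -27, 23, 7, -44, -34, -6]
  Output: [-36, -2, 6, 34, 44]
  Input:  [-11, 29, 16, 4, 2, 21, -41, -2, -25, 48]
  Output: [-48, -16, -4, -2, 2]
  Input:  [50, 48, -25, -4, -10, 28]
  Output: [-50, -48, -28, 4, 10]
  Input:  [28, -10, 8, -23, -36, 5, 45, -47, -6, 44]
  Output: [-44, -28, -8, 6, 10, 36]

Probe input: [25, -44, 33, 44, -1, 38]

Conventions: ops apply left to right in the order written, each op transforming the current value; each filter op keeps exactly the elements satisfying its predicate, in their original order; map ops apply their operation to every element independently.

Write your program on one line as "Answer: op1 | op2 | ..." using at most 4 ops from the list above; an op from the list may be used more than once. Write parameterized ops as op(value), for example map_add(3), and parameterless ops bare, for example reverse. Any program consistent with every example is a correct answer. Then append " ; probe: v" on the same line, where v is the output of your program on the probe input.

map_neg | filter_even | sort_asc ; probe: [-44, -38, 44]

Check, running the answer program on each example:
  [24, 8, -27, 46] -> [-24, -8, 27, -46] -> [-24, -8, -46] -> [-46, -24, -8]
  [-22, -11, -1, 15, 6, 3, 14, -28, -39] -> [22, 11, 1, -15, -6, -3, -14, 28, 39] -> [22, -6, -14, 28] -> [-14, -6, 22, 28]
  [36, -13, 2, -27, 23, 7, -44, -34, -6] -> [-36, 13, -2, 27, -23, -7, 44, 34, 6] -> [-36, -2, 44, 34, 6] -> [-36, -2, 6, 34, 44]
  [-11, 29, 16, 4, 2, 21, -41, -2, -25, 48] -> [11, -29, -16, -4, -2, -21, 41, 2, 25, -48] -> [-16, -4, -2, 2, -48] -> [-48, -16, -4, -2, 2]
  [50, 48, -25, -4, -10, 28] -> [-50, -48, 25, 4, 10, -28] -> [-50, -48, 4, 10, -28] -> [-50, -48, -28, 4, 10]
  [28, -10, 8, -23, -36, 5, 45, -47, -6, 44] -> [-28, 10, -8, 23, 36, -5, -45, 47, 6, -44] -> [-28, 10, -8, 36, 6, -44] -> [-44, -28, -8, 6, 10, 36]
  probe: [25, -44, 33, 44, -1, 38] -> [-25, 44, -33, -44, 1, -38] -> [44, -44, -38] -> [-44, -38, 44]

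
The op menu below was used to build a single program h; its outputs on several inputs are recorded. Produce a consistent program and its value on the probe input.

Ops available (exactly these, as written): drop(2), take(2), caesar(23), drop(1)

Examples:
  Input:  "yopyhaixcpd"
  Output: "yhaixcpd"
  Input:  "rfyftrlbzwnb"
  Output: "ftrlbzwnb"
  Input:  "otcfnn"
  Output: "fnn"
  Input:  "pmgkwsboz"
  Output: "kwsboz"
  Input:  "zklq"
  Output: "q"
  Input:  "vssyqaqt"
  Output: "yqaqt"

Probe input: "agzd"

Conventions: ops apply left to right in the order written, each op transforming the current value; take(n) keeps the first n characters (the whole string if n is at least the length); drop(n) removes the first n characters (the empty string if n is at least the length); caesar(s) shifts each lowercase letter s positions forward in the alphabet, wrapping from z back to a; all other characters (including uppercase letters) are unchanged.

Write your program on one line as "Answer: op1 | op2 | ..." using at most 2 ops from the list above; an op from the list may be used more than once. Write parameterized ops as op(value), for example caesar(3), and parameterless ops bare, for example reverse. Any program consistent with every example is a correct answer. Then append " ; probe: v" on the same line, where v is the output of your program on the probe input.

drop(1) | drop(2) ; probe: "d"

Check, running the answer program on each example:
  "yopyhaixcpd" -> "opyhaixcpd" -> "yhaixcpd"
  "rfyftrlbzwnb" -> "fyftrlbzwnb" -> "ftrlbzwnb"
  "otcfnn" -> "tcfnn" -> "fnn"
  "pmgkwsboz" -> "mgkwsboz" -> "kwsboz"
  "zklq" -> "klq" -> "q"
  "vssyqaqt" -> "ssyqaqt" -> "yqaqt"
  probe: "agzd" -> "gzd" -> "d"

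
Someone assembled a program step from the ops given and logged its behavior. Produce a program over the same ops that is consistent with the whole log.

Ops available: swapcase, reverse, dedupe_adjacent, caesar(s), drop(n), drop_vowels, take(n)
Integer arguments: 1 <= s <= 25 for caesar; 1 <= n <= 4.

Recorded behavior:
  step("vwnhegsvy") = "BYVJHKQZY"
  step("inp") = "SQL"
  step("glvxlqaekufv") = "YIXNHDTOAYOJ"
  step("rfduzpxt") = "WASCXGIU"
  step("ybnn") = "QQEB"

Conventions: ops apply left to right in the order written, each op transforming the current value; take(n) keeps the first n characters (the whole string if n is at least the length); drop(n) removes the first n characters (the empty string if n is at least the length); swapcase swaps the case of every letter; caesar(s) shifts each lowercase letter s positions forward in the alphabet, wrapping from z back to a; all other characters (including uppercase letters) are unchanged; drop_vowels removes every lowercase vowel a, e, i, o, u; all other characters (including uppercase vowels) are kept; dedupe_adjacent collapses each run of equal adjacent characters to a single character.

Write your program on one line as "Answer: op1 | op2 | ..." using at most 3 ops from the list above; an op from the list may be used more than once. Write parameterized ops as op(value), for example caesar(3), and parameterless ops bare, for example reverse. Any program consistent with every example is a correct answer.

caesar(3) | swapcase | reverse

Check, running the answer program on each example:
  "vwnhegsvy" -> "yzqkhjvyb" -> "YZQKHJVYB" -> "BYVJHKQZY"
  "inp" -> "lqs" -> "LQS" -> "SQL"
  "glvxlqaekufv" -> "joyaotdhnxiy" -> "JOYAOTDHNXIY" -> "YIXNHDTOAYOJ"
  "rfduzpxt" -> "uigxcsaw" -> "UIGXCSAW" -> "WASCXGIU"
  "ybnn" -> "beqq" -> "BEQQ" -> "QQEB"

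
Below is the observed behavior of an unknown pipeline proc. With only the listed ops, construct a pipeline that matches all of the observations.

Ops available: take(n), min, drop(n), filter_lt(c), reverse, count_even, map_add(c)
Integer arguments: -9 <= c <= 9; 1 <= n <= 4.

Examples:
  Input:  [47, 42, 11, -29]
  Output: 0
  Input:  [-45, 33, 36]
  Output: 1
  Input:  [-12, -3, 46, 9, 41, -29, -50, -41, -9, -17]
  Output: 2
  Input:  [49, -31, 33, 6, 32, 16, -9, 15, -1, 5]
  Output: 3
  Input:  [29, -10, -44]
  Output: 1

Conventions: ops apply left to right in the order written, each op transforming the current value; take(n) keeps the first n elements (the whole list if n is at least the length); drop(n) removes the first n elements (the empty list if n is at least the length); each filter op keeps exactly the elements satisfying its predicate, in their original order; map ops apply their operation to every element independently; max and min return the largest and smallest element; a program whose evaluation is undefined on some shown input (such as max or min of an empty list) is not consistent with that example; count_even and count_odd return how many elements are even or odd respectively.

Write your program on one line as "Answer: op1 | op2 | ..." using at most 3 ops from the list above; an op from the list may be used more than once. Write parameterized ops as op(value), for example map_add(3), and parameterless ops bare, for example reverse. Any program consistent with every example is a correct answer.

drop(2) | reverse | count_even

Check, running the answer program on each example:
  [47, 42, 11, -29] -> [11, -29] -> [-29, 11] -> 0
  [-45, 33, 36] -> [36] -> [36] -> 1
  [-12, -3, 46, 9, 41, -29, -50, -41, -9, -17] -> [46, 9, 41, -29, -50, -41, -9, -17] -> [-17, -9, -41, -50, -29, 41, 9, 46] -> 2
  [49, -31, 33, 6, 32, 16, -9, 15, -1, 5] -> [33, 6, 32, 16, -9, 15, -1, 5] -> [5, -1, 15, -9, 16, 32, 6, 33] -> 3
  [29, -10, -44] -> [-44] -> [-44] -> 1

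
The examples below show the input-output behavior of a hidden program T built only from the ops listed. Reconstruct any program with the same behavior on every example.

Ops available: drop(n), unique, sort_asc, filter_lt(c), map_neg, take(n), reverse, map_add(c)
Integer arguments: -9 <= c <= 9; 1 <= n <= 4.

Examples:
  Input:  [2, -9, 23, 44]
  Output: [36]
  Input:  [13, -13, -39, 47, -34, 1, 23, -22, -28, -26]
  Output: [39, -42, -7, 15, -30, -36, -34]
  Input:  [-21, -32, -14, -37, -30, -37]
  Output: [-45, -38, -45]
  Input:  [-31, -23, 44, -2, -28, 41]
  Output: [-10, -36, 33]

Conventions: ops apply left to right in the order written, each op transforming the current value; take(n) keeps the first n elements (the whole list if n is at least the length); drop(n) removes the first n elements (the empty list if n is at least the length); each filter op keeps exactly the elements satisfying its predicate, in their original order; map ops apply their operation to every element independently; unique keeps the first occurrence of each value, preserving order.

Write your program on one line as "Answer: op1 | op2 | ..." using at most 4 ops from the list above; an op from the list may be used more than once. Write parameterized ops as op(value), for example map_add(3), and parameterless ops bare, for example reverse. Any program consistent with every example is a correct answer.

drop(1) | map_add(-8) | drop(2)

Check, running the answer program on each example:
  [2, -9, 23, 44] -> [-9, 23, 44] -> [-17, 15, 36] -> [36]
  [13, -13, -39, 47, -34, 1, 23, -22, -28, -26] -> [-13, -39, 47, -34, 1, 23, -22, -28, -26] -> [-21, -47, 39, -42, -7, 15, -30, -36, -34] -> [39, -42, -7, 15, -30, -36, -34]
  [-21, -32, -14, -37, -30, -37] -> [-32, -14, -37, -30, -37] -> [-40, -22, -45, -38, -45] -> [-45, -38, -45]
  [-31, -23, 44, -2, -28, 41] -> [-23, 44, -2, -28, 41] -> [-31, 36, -10, -36, 33] -> [-10, -36, 33]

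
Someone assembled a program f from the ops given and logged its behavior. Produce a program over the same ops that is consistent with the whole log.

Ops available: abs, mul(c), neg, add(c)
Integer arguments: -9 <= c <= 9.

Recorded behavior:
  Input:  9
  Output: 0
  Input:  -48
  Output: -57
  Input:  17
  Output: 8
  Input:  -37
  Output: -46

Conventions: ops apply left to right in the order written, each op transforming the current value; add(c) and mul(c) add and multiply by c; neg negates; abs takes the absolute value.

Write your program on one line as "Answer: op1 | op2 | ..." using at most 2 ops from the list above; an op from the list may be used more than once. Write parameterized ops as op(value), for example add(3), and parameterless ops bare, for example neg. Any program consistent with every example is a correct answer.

add(-4) | add(-5)

Check, running the answer program on each example:
  9 -> 5 -> 0
  -48 -> -52 -> -57
  17 -> 13 -> 8
  -37 -> -41 -> -46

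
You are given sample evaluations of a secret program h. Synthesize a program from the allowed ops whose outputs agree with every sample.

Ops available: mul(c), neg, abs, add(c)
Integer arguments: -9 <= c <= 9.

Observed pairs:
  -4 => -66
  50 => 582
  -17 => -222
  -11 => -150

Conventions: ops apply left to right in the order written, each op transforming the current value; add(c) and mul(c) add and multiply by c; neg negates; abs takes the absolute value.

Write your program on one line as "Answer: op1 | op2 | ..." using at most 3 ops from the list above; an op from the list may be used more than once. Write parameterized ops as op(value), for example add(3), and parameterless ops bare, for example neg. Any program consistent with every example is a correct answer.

mul(-2) | add(3) | mul(-6)

Check, running the answer program on each example:
  -4 -> 8 -> 11 -> -66
  50 -> -100 -> -97 -> 582
  -17 -> 34 -> 37 -> -222
  -11 -> 22 -> 25 -> -150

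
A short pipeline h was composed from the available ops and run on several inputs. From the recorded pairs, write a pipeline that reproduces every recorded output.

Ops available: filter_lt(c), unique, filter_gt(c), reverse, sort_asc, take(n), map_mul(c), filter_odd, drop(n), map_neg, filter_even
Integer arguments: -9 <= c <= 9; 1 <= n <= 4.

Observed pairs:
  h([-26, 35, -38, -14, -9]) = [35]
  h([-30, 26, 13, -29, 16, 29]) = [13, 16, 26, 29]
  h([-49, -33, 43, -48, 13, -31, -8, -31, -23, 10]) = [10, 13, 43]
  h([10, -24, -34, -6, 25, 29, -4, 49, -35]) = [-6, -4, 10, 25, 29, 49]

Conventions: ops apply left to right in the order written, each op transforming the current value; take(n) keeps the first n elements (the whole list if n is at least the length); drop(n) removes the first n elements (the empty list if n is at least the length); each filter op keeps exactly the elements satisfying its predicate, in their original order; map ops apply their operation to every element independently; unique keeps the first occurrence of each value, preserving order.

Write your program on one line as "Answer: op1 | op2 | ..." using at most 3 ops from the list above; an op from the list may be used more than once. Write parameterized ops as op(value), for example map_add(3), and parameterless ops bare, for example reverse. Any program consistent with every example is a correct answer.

filter_gt(-7) | sort_asc

Check, running the answer program on each example:
  [-26, 35, -38, -14, -9] -> [35] -> [35]
  [-30, 26, 13, -29, 16, 29] -> [26, 13, 16, 29] -> [13, 16, 26, 29]
  [-49, -33, 43, -48, 13, -31, -8, -31, -23, 10] -> [43, 13, 10] -> [10, 13, 43]
  [10, -24, -34, -6, 25, 29, -4, 49, -35] -> [10, -6, 25, 29, -4, 49] -> [-6, -4, 10, 25, 29, 49]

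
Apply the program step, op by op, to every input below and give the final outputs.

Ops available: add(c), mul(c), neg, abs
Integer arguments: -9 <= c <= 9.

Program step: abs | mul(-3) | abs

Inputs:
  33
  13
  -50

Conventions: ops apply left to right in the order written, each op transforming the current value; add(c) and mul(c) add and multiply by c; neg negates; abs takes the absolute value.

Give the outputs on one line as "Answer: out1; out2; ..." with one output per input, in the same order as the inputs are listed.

99; 39; 150

Execution, op by op:
  33 -> 33 -> -99 -> 99
  13 -> 13 -> -39 -> 39
  -50 -> 50 -> -150 -> 150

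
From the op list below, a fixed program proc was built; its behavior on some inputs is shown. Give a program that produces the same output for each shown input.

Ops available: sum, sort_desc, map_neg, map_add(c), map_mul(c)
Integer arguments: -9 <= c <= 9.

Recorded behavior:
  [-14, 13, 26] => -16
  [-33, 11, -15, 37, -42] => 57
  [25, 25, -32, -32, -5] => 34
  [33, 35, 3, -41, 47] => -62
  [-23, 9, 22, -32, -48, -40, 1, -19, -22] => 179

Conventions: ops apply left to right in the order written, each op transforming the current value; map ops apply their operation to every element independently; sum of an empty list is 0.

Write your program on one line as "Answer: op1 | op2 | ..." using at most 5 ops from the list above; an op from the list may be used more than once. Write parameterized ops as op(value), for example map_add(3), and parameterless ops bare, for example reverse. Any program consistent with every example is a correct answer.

map_add(-1) | map_neg | map_add(2) | sort_desc | sum

Check, running the answer program on each example:
  [-14, 13, 26] -> [-15, 12, 25] -> [15, -12, -25] -> [17, -10, -23] -> [17, -10, -23] -> -16
  [-33, 11, -15, 37, -42] -> [-34, 10, -16, 36, -43] -> [34, -10, 16, -36, 43] -> [36, -8, 18, -34, 45] -> [45, 36, 18, -8, -34] -> 57
  [25, 25, -32, -32, -5] -> [24, 24, -33, -33, -6] -> [-24, -24, 33, 33, 6] -> [-22, -22, 35, 35, 8] -> [35, 35, 8, -22, -22] -> 34
  [33, 35, 3, -41, 47] -> [32, 34, 2, -42, 46] -> [-32, -34, -2, 42, -46] -> [-30, -32, 0, 44, -44] -> [44, 0, -30, -32, -44] -> -62
  [-23, 9, 22, -32, -48, -40, 1, -19, -22] -> [-24, 8, 21, -33, -49, -41, 0, -20, -23] -> [24, -8, -21, 33, 49, 41, 0, 20, 23] -> [26, -6, -19, 35, 51, 43, 2, 22, 25] -> [51, 43, 35, 26, 25, 22, 2, -6, -19] -> 179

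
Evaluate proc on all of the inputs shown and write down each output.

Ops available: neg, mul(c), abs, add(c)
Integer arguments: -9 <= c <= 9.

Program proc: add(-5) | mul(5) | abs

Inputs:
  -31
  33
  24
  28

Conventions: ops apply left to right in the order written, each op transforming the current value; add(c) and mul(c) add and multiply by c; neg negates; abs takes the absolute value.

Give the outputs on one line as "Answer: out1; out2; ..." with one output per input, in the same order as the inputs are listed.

Execution, op by op:
  -31 -> -36 -> -180 -> 180
  33 -> 28 -> 140 -> 140
  24 -> 19 -> 95 -> 95
  28 -> 23 -> 115 -> 115

180; 140; 95; 115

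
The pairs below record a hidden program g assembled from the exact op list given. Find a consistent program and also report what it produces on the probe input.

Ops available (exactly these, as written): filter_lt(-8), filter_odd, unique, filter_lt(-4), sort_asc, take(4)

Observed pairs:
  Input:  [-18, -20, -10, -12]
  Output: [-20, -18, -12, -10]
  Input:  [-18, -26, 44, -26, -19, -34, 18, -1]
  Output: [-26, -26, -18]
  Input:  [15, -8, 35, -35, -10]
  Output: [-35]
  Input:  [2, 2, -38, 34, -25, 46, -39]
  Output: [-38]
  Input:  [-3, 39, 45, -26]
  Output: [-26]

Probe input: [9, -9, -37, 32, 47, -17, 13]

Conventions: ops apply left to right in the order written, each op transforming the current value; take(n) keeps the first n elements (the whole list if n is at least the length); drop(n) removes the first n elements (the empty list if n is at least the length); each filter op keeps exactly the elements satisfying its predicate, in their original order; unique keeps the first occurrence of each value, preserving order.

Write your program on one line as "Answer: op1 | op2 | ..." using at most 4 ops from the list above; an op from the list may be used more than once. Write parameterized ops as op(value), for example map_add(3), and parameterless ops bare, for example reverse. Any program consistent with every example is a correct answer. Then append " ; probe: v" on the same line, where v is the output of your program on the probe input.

take(4) | filter_lt(-8) | sort_asc ; probe: [-37, -9]

Check, running the answer program on each example:
  [-18, -20, -10, -12] -> [-18, -20, -10, -12] -> [-18, -20, -10, -12] -> [-20, -18, -12, -10]
  [-18, -26, 44, -26, -19, -34, 18, -1] -> [-18, -26, 44, -26] -> [-18, -26, -26] -> [-26, -26, -18]
  [15, -8, 35, -35, -10] -> [15, -8, 35, -35] -> [-35] -> [-35]
  [2, 2, -38, 34, -25, 46, -39] -> [2, 2, -38, 34] -> [-38] -> [-38]
  [-3, 39, 45, -26] -> [-3, 39, 45, -26] -> [-26] -> [-26]
  probe: [9, -9, -37, 32, 47, -17, 13] -> [9, -9, -37, 32] -> [-9, -37] -> [-37, -9]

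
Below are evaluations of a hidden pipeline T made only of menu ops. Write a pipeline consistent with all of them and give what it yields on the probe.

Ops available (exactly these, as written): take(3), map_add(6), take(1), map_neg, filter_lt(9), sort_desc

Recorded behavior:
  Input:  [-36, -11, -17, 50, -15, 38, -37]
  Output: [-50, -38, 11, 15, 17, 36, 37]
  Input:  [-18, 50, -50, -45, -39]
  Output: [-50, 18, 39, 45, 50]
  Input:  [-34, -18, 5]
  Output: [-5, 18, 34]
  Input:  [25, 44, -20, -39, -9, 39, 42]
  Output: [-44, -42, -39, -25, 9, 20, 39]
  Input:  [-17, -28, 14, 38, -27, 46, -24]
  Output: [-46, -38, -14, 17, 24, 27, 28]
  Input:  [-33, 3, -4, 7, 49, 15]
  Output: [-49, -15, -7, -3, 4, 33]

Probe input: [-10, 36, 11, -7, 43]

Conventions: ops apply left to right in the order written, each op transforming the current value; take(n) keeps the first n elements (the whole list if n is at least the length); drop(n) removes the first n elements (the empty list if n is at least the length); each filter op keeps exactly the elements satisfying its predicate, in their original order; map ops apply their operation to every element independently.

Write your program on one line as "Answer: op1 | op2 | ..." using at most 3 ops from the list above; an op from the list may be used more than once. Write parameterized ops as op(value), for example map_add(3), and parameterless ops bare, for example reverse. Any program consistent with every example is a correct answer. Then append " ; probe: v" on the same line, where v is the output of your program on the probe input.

sort_desc | map_neg ; probe: [-43, -36, -11, 7, 10]

Check, running the answer program on each example:
  [-36, -11, -17, 50, -15, 38, -37] -> [50, 38, -11, -15, -17, -36, -37] -> [-50, -38, 11, 15, 17, 36, 37]
  [-18, 50, -50, -45, -39] -> [50, -18, -39, -45, -50] -> [-50, 18, 39, 45, 50]
  [-34, -18, 5] -> [5, -18, -34] -> [-5, 18, 34]
  [25, 44, -20, -39, -9, 39, 42] -> [44, 42, 39, 25, -9, -20, -39] -> [-44, -42, -39, -25, 9, 20, 39]
  [-17, -28, 14, 38, -27, 46, -24] -> [46, 38, 14, -17, -24, -27, -28] -> [-46, -38, -14, 17, 24, 27, 28]
  [-33, 3, -4, 7, 49, 15] -> [49, 15, 7, 3, -4, -33] -> [-49, -15, -7, -3, 4, 33]
  probe: [-10, 36, 11, -7, 43] -> [43, 36, 11, -7, -10] -> [-43, -36, -11, 7, 10]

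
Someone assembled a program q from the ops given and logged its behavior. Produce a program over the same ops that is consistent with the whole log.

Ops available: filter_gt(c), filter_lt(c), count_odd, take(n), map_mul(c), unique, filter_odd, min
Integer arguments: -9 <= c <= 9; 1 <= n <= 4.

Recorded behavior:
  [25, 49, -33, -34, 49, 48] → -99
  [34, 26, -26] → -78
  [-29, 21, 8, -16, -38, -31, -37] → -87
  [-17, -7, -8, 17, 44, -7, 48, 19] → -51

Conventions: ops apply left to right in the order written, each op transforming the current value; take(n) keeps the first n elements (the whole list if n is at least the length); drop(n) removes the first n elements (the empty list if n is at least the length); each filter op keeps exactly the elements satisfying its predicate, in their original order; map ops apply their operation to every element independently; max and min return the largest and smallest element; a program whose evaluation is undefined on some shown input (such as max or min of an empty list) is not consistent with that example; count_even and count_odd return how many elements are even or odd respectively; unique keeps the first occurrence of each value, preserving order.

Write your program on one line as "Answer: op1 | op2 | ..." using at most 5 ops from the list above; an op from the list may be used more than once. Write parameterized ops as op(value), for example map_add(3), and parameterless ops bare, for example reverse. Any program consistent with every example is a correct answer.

take(4) | filter_lt(3) | take(1) | map_mul(3) | min

Check, running the answer program on each example:
  [25, 49, -33, -34, 49, 48] -> [25, 49, -33, -34] -> [-33, -34] -> [-33] -> [-99] -> -99
  [34, 26, -26] -> [34, 26, -26] -> [-26] -> [-26] -> [-78] -> -78
  [-29, 21, 8, -16, -38, -31, -37] -> [-29, 21, 8, -16] -> [-29, -16] -> [-29] -> [-87] -> -87
  [-17, -7, -8, 17, 44, -7, 48, 19] -> [-17, -7, -8, 17] -> [-17, -7, -8] -> [-17] -> [-51] -> -51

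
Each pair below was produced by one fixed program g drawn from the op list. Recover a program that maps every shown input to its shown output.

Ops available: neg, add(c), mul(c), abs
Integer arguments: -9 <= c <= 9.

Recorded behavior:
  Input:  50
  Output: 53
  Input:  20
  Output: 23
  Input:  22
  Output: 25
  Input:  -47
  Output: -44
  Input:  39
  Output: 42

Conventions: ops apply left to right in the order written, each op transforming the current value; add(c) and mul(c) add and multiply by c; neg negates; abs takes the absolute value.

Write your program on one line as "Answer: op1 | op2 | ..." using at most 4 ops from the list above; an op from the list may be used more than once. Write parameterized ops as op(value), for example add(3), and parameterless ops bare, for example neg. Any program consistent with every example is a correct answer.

neg | add(2) | add(-5) | neg

Check, running the answer program on each example:
  50 -> -50 -> -48 -> -53 -> 53
  20 -> -20 -> -18 -> -23 -> 23
  22 -> -22 -> -20 -> -25 -> 25
  -47 -> 47 -> 49 -> 44 -> -44
  39 -> -39 -> -37 -> -42 -> 42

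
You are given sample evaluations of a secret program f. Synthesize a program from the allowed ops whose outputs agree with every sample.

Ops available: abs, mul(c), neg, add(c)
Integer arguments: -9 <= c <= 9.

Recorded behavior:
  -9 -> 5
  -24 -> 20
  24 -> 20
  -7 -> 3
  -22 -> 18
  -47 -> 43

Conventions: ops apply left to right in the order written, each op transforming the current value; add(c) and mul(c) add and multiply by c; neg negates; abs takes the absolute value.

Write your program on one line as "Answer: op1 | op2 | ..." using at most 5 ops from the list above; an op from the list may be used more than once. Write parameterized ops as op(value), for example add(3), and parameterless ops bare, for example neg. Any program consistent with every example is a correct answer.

abs | neg | add(4) | abs

Check, running the answer program on each example:
  -9 -> 9 -> -9 -> -5 -> 5
  -24 -> 24 -> -24 -> -20 -> 20
  24 -> 24 -> -24 -> -20 -> 20
  -7 -> 7 -> -7 -> -3 -> 3
  -22 -> 22 -> -22 -> -18 -> 18
  -47 -> 47 -> -47 -> -43 -> 43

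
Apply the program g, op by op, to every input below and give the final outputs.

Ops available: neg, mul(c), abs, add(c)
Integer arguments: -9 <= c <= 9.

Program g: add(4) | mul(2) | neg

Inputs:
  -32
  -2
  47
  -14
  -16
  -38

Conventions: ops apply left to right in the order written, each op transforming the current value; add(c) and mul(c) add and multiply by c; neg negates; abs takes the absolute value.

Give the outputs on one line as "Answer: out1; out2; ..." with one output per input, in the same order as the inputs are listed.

Execution, op by op:
  -32 -> -28 -> -56 -> 56
  -2 -> 2 -> 4 -> -4
  47 -> 51 -> 102 -> -102
  -14 -> -10 -> -20 -> 20
  -16 -> -12 -> -24 -> 24
  -38 -> -34 -> -68 -> 68

56; -4; -102; 20; 24; 68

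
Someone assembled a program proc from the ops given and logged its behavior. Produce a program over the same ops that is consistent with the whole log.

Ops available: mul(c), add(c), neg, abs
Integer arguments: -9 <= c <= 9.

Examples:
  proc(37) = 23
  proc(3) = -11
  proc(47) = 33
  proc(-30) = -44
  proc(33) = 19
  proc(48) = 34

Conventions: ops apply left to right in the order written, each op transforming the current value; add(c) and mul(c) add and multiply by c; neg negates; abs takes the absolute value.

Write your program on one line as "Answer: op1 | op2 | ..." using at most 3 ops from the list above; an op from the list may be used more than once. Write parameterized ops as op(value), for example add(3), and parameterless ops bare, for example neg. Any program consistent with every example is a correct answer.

add(-7) | add(2) | add(-9)

Check, running the answer program on each example:
  37 -> 30 -> 32 -> 23
  3 -> -4 -> -2 -> -11
  47 -> 40 -> 42 -> 33
  -30 -> -37 -> -35 -> -44
  33 -> 26 -> 28 -> 19
  48 -> 41 -> 43 -> 34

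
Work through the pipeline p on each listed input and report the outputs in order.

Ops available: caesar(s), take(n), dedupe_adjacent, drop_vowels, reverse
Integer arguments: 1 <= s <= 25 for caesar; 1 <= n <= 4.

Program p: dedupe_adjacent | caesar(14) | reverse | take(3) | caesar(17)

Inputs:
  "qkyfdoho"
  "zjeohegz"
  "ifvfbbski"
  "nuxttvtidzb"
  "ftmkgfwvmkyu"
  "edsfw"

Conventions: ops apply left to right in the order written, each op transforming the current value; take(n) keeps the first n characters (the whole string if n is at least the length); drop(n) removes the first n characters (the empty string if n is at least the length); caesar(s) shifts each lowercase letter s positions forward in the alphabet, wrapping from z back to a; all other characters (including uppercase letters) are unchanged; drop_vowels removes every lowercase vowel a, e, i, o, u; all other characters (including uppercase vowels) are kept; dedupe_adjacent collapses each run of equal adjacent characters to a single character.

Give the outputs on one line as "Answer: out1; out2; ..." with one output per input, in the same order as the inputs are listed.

Execution, op by op:
  "qkyfdoho" -> "qkyfdoho" -> "eymtrcvc" -> "cvcrtmye" -> "cvc" -> "tmt"
  "zjeohegz" -> "zjeohegz" -> "nxscvsun" -> "nusvcsxn" -> "nus" -> "elj"
  "ifvfbbski" -> "ifvfbski" -> "wtjtpgyw" -> "wygptjtw" -> "wyg" -> "npx"
  "nuxttvtidzb" -> "nuxtvtidzb" -> "bilhjhwrnp" -> "pnrwhjhlib" -> "pnr" -> "gei"
  "ftmkgfwvmkyu" -> "ftmkgfwvmkyu" -> "thayutkjaymi" -> "imyajktuyaht" -> "imy" -> "zdp"
  "edsfw" -> "edsfw" -> "srgtk" -> "ktgrs" -> "ktg" -> "bkx"

"tmt"; "elj"; "npx"; "gei"; "zdp"; "bkx"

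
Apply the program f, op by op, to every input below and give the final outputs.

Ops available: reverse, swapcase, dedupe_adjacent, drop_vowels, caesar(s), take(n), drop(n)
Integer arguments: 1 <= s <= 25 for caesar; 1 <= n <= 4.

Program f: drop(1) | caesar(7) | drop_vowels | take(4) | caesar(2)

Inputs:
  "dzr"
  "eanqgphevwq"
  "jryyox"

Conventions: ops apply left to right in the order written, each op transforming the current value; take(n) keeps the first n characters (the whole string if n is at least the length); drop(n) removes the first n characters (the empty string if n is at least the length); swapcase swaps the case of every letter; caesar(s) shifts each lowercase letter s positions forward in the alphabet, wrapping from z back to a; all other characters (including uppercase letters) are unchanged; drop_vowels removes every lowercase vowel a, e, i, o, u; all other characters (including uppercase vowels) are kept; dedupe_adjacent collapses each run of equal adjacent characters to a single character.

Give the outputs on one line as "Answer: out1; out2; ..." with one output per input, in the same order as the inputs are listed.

"ia"; "jzpy"; "ahhx"

Execution, op by op:
  "dzr" -> "zr" -> "gy" -> "gy" -> "gy" -> "ia"
  "eanqgphevwq" -> "anqgphevwq" -> "huxnwolcdx" -> "hxnwlcdx" -> "hxnw" -> "jzpy"
  "jryyox" -> "ryyox" -> "yffve" -> "yffv" -> "yffv" -> "ahhx"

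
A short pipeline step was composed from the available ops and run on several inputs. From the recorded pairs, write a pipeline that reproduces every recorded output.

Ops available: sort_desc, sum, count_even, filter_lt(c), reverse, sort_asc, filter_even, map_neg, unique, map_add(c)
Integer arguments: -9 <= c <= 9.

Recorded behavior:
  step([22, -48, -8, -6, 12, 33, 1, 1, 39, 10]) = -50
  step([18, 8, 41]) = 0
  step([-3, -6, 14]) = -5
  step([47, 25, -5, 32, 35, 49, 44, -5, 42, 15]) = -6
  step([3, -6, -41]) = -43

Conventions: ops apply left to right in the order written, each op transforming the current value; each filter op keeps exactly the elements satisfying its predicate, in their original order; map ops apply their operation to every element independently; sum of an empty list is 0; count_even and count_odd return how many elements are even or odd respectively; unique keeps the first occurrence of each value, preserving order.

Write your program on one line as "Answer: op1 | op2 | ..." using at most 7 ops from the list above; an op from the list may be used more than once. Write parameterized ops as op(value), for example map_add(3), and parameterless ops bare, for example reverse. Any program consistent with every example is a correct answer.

map_neg | reverse | map_add(-2) | map_neg | filter_lt(4) | sum

Check, running the answer program on each example:
  [22, -48, -8, -6, 12, 33, 1, 1, 39, 10] -> [-22, 48, 8, 6, -12, -33, -1, -1, -39, -10] -> [-10, -39, -1, -1, -33, -12, 6, 8, 48, -22] -> [-12, -41, -3, -3, -35, -14, 4, 6, 46, -24] -> [12, 41, 3, 3, 35, 14, -4, -6, -46, 24] -> [3, 3, -4, -6, -46] -> -50
  [18, 8, 41] -> [-18, -8, -41] -> [-41, -8, -18] -> [-43, -10, -20] -> [43, 10, 20] -> [] -> 0
  [-3, -6, 14] -> [3, 6, -14] -> [-14, 6, 3] -> [-16, 4, 1] -> [16, -4, -1] -> [-4, -1] -> -5
  [47, 25, -5, 32, 35, 49, 44, -5, 42, 15] -> [-47, -25, 5, -32, -35, -49, -44, 5, -42, -15] -> [-15, -42, 5, -44, -49, -35, -32, 5, -25, -47] -> [-17, -44, 3, -46, -51, -37, -34, 3, -27, -49] -> [17, 44, -3, 46, 51, 37, 34, -3, 27, 49] -> [-3, -3] -> -6
  [3, -6, -41] -> [-3, 6, 41] -> [41, 6, -3] -> [39, 4, -5] -> [-39, -4, 5] -> [-39, -4] -> -43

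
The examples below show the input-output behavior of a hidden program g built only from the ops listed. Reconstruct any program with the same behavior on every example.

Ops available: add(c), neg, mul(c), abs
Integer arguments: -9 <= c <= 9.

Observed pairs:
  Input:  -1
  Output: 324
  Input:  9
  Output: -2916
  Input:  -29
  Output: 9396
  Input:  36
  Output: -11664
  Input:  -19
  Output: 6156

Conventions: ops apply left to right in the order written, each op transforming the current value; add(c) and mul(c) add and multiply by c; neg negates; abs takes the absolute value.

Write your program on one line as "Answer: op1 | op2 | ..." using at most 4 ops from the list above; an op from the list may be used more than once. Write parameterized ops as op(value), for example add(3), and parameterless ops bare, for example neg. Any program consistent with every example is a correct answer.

neg | mul(-6) | mul(-9) | mul(6)

Check, running the answer program on each example:
  -1 -> 1 -> -6 -> 54 -> 324
  9 -> -9 -> 54 -> -486 -> -2916
  -29 -> 29 -> -174 -> 1566 -> 9396
  36 -> -36 -> 216 -> -1944 -> -11664
  -19 -> 19 -> -114 -> 1026 -> 6156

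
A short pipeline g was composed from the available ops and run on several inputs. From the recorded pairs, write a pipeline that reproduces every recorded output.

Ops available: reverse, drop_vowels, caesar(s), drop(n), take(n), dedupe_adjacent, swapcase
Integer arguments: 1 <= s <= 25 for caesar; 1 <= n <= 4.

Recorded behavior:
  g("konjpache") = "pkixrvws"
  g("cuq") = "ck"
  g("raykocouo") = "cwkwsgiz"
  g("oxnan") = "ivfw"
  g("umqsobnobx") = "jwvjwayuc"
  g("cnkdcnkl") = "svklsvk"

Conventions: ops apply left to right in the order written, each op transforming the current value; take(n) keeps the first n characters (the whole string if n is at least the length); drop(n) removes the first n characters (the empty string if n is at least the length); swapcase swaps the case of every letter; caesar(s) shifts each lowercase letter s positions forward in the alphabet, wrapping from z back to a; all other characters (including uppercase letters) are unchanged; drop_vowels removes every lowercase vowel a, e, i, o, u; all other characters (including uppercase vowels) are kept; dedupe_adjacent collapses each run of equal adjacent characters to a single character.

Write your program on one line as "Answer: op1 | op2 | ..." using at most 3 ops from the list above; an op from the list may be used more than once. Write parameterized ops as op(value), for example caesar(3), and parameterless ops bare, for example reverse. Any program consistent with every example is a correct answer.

caesar(8) | reverse | drop(1)

Check, running the answer program on each example:
  "konjpache" -> "swvrxikpm" -> "mpkixrvws" -> "pkixrvws"
  "cuq" -> "kcy" -> "yck" -> "ck"
  "raykocouo" -> "zigswkwcw" -> "wcwkwsgiz" -> "cwkwsgiz"
  "oxnan" -> "wfviv" -> "vivfw" -> "ivfw"
  "umqsobnobx" -> "cuyawjvwjf" -> "fjwvjwayuc" -> "jwvjwayuc"
  "cnkdcnkl" -> "kvslkvst" -> "tsvklsvk" -> "svklsvk"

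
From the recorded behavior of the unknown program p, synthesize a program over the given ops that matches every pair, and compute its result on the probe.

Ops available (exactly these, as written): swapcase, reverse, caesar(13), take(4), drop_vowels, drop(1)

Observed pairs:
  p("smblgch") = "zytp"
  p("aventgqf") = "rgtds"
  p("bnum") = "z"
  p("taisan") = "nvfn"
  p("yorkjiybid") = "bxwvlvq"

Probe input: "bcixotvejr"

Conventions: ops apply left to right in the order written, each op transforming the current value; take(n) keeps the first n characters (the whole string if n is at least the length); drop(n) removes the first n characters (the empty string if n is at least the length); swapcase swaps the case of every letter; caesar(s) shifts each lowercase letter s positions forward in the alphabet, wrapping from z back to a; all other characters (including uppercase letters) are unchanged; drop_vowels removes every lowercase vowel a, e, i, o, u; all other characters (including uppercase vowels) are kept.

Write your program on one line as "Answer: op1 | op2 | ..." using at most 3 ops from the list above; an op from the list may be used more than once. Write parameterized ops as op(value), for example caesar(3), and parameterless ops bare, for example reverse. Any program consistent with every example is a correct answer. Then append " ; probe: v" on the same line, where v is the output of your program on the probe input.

caesar(13) | drop_vowels | drop(1) ; probe: "vkbgrw"

Check, running the answer program on each example:
  "smblgch" -> "fzoytpu" -> "fzytp" -> "zytp"
  "aventgqf" -> "niragtds" -> "nrgtds" -> "rgtds"
  "bnum" -> "oahz" -> "hz" -> "z"
  "taisan" -> "gnvfna" -> "gnvfn" -> "nvfn"
  "yorkjiybid" -> "lbexwvlovq" -> "lbxwvlvq" -> "bxwvlvq"
  probe: "bcixotvejr" -> "opvkbgirwe" -> "pvkbgrw" -> "vkbgrw"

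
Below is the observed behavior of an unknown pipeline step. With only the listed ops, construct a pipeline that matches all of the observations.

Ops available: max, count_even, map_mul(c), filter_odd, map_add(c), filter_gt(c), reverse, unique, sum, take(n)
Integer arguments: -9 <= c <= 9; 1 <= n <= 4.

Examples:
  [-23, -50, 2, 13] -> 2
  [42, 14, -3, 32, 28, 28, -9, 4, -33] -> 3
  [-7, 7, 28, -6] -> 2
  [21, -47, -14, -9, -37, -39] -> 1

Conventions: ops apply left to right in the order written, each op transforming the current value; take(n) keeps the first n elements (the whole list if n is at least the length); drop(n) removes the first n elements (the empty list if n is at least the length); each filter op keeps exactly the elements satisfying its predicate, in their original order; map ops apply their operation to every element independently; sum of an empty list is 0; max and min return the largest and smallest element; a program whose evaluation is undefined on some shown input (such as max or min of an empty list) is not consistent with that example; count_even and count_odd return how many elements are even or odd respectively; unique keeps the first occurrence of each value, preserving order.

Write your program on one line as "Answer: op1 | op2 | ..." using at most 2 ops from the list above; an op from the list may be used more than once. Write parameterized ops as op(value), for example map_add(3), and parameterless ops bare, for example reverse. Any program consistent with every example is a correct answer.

take(4) | count_even

Check, running the answer program on each example:
  [-23, -50, 2, 13] -> [-23, -50, 2, 13] -> 2
  [42, 14, -3, 32, 28, 28, -9, 4, -33] -> [42, 14, -3, 32] -> 3
  [-7, 7, 28, -6] -> [-7, 7, 28, -6] -> 2
  [21, -47, -14, -9, -37, -39] -> [21, -47, -14, -9] -> 1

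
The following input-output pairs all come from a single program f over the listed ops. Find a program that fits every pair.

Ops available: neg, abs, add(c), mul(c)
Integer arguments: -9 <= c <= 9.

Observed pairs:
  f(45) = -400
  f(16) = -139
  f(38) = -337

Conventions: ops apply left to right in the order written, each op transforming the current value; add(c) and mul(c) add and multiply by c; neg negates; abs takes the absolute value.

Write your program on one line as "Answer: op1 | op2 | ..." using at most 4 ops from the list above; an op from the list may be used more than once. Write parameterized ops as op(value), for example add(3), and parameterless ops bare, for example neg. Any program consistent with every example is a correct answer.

mul(9) | neg | add(5)

Check, running the answer program on each example:
  45 -> 405 -> -405 -> -400
  16 -> 144 -> -144 -> -139
  38 -> 342 -> -342 -> -337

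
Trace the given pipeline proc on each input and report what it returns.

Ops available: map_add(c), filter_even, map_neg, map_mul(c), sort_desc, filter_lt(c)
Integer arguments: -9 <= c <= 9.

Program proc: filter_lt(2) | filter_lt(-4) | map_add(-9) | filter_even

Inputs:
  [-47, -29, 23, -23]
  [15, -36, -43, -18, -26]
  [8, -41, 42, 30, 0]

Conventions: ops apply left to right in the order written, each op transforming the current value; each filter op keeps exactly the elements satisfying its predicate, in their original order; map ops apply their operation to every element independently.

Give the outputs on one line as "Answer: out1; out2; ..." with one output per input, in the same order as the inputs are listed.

Execution, op by op:
  [-47, -29, 23, -23] -> [-47, -29, -23] -> [-47, -29, -23] -> [-56, -38, -32] -> [-56, -38, -32]
  [15, -36, -43, -18, -26] -> [-36, -43, -18, -26] -> [-36, -43, -18, -26] -> [-45, -52, -27, -35] -> [-52]
  [8, -41, 42, 30, 0] -> [-41, 0] -> [-41] -> [-50] -> [-50]

[-56, -38, -32]; [-52]; [-50]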